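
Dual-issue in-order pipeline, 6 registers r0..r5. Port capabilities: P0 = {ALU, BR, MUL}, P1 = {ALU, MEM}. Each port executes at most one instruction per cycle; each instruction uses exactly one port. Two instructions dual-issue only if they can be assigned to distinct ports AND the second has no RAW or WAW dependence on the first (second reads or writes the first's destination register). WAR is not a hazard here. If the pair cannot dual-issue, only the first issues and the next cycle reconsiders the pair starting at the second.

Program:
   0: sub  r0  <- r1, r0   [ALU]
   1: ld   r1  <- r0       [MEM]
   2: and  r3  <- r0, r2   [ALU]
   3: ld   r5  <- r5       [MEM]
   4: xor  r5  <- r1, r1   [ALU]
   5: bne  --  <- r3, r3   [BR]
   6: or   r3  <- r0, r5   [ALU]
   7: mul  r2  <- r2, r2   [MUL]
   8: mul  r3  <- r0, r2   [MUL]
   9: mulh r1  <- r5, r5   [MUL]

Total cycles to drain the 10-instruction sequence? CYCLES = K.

c0: i0 sub.ALU  RAW r0
c1: i1/i2 ld.MEM;and.ALU  pair
c2: i3 ld.MEM  WAW r5
c3: i4/i5 xor.ALU;bne.BR  pair
c4: i6/i7 or.ALU;mul.MUL  pair
c5: i8 mul.MUL  no-port MUL/MUL
c6: i9 mulh.MUL  tail

CYCLES = 7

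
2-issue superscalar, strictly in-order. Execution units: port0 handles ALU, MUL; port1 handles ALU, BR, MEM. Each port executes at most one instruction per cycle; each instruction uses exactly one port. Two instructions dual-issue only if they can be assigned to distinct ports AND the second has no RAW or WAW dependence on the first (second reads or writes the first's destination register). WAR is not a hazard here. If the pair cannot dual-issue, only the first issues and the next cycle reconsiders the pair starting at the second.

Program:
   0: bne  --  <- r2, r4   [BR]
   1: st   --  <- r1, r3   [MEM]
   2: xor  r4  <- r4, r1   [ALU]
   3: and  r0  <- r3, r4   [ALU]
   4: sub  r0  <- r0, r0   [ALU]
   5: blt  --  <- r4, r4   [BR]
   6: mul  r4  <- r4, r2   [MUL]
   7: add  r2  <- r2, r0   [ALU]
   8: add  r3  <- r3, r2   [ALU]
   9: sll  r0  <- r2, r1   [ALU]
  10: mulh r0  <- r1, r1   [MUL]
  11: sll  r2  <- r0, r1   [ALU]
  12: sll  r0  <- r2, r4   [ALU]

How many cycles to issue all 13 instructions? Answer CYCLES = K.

CYCLES = 9

t=0 i0:bne.BR ; no-port BR/MEM
t=1 i1/i2:st.MEM+xor.ALU ; 2-wide
t=2 i3:and.ALU ; RAW+WAW r0
t=3 i4/i5:sub.ALU+blt.BR ; 2-wide
t=4 i6/i7:mul.MUL+add.ALU ; 2-wide
t=5 i8/i9:add.ALU+sll.ALU ; 2-wide
t=6 i10:mulh.MUL ; RAW r0
t=7 i11:sll.ALU ; RAW r2
t=8 i12:sll.ALU ; tail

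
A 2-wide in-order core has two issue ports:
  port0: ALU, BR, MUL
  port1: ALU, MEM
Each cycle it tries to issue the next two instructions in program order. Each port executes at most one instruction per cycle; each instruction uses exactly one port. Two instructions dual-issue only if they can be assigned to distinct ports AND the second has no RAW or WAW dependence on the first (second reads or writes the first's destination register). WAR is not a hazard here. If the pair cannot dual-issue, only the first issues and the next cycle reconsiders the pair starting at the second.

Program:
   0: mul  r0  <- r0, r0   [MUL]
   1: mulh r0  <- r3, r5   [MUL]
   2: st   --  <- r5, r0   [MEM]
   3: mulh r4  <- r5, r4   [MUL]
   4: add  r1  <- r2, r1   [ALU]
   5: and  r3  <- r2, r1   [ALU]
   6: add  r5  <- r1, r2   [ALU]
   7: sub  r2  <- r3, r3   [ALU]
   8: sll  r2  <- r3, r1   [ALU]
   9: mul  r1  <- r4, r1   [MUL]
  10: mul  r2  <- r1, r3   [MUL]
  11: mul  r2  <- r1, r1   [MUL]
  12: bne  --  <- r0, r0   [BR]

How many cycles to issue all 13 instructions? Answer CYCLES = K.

CYCLES = 10

  cy0 -> i0 (mul.MUL) no-port MUL/MUL
  cy1 -> i1 (mulh.MUL) RAW r0
  cy2 -> i2&i3 (st.MEM mulh.MUL) pair
  cy3 -> i4 (add.ALU) RAW r1
  cy4 -> i5&i6 (and.ALU add.ALU) pair
  cy5 -> i7 (sub.ALU) WAW r2
  cy6 -> i8&i9 (sll.ALU mul.MUL) pair
  cy7 -> i10 (mul.MUL) no-port MUL/MUL
  cy8 -> i11 (mul.MUL) no-port MUL/BR
  cy9 -> i12 (bne.BR) tail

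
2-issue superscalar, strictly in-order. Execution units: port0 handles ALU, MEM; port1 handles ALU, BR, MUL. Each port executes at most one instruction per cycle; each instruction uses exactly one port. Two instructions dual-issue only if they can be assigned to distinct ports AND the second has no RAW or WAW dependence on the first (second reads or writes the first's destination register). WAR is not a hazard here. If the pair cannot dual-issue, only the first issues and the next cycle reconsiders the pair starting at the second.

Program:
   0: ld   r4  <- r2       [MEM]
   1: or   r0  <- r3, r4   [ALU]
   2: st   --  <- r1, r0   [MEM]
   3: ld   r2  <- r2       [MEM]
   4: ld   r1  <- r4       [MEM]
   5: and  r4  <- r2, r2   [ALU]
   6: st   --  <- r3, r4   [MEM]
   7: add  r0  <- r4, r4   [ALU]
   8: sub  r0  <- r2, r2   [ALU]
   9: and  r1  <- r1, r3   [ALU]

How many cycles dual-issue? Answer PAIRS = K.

PAIRS = 3

c0: i0 ld  RAW r4
c1: i1 or  RAW r0
c2: i2 st  no-port MEM/MEM
c3: i3 ld  no-port MEM/MEM
c4: i4/i5 ld;and  dual
c5: i6/i7 st;add  dual
c6: i8/i9 sub;and  dual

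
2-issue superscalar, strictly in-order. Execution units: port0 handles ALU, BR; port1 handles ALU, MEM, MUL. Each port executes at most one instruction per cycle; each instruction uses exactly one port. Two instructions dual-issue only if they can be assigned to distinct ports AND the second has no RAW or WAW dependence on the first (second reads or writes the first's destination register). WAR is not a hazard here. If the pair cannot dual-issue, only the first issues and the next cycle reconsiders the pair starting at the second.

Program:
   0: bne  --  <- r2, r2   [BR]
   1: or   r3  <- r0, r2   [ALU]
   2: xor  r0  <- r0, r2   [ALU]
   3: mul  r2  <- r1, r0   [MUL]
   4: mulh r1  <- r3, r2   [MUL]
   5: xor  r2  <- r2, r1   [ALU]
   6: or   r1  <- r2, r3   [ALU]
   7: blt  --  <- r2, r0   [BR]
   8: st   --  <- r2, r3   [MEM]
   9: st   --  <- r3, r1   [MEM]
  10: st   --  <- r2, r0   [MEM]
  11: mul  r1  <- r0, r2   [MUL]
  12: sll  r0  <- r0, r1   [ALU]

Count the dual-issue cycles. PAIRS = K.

PAIRS = 2

  cy0 -> i0&i1 (bne/or) pair
  cy1 -> i2 (xor) RAW r0
  cy2 -> i3 (mul) no-port MUL/MUL
  cy3 -> i4 (mulh) RAW r1
  cy4 -> i5 (xor) RAW r2
  cy5 -> i6&i7 (or/blt) pair
  cy6 -> i8 (st) no-port MEM/MEM
  cy7 -> i9 (st) no-port MEM/MEM
  cy8 -> i10 (st) no-port MEM/MUL
  cy9 -> i11 (mul) RAW r1
  cy10 -> i12 (sll) tail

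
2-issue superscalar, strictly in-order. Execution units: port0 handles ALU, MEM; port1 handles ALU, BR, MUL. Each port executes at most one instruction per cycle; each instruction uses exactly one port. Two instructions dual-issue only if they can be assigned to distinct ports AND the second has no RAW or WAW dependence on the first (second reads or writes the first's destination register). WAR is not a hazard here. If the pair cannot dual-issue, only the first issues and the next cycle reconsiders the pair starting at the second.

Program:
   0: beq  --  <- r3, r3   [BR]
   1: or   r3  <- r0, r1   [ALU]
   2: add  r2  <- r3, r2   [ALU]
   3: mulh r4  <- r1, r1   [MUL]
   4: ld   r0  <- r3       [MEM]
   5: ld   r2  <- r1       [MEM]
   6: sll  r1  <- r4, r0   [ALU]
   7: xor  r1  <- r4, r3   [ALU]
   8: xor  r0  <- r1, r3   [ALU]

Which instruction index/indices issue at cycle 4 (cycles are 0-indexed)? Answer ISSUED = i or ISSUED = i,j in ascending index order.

t=0 i0/i1:beq/or ; 2-wide
t=1 i2/i3:add/mulh ; 2-wide
t=2 i4:ld ; no-port MEM/MEM
t=3 i5/i6:ld/sll ; 2-wide
t=4 i7:xor ; RAW r1
t=5 i8:xor ; tail

ISSUED = 7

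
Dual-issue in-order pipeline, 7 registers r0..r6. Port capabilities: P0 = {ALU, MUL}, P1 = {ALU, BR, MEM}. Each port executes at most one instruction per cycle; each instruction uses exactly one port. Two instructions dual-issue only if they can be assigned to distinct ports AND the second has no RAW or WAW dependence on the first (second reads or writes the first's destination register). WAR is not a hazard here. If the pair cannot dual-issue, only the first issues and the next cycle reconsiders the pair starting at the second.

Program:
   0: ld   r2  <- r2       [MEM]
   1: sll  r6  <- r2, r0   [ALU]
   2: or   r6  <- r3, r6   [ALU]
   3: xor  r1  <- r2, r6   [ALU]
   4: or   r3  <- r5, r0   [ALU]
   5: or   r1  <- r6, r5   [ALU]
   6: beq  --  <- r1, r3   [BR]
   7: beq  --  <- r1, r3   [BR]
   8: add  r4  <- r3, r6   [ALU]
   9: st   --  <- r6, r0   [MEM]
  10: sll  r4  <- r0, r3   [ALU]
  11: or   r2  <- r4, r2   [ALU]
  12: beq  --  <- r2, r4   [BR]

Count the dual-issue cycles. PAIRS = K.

c0: i0 ld.MEM  RAW r2
c1: i1 sll.ALU  RAW+WAW r6
c2: i2 or.ALU  RAW r6
c3: i3+i4 xor.ALU+or.ALU  pair
c4: i5 or.ALU  RAW r1
c5: i6 beq.BR  no-port BR/BR
c6: i7+i8 beq.BR+add.ALU  pair
c7: i9+i10 st.MEM+sll.ALU  pair
c8: i11 or.ALU  RAW r2
c9: i12 beq.BR  tail

PAIRS = 3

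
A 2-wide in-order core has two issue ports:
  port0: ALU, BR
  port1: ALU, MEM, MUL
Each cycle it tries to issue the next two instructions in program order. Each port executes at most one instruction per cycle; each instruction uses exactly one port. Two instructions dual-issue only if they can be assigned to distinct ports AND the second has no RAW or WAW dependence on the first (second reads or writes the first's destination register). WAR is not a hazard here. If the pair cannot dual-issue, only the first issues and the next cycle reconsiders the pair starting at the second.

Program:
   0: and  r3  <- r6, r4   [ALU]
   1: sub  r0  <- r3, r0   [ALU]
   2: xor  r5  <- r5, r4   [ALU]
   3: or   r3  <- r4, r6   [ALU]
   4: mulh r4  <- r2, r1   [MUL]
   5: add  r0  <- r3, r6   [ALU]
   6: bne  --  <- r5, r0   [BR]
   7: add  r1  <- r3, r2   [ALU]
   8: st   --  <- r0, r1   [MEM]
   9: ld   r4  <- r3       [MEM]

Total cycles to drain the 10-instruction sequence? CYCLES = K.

CYCLES = 7

c0: i0 and  RAW r3
c1: i1+i2 sub xor  dual
c2: i3+i4 or mulh  dual
c3: i5 add  RAW r0
c4: i6+i7 bne add  dual
c5: i8 st  no-port MEM/MEM
c6: i9 ld  tail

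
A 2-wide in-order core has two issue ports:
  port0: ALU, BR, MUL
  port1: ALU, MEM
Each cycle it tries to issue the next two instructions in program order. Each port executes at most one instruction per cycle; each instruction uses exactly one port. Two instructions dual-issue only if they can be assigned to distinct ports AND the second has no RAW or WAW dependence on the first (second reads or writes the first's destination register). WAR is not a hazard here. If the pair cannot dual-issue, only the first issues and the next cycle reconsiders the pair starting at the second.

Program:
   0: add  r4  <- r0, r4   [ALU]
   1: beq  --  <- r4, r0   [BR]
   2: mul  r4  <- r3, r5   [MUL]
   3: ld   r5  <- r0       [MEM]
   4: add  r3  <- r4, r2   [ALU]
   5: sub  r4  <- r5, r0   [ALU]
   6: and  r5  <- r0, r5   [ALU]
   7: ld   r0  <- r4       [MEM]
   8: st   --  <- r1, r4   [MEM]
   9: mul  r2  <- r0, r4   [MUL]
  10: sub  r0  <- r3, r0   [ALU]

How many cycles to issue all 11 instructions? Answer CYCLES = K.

CYCLES = 7

[0] i0  add  -- RAW r4
[1] i1  beq  -- no-port BR/MUL
[2] i2+i3  mul+ld  -- pair
[3] i4+i5  add+sub  -- pair
[4] i6+i7  and+ld  -- pair
[5] i8+i9  st+mul  -- pair
[6] i10  sub  -- tail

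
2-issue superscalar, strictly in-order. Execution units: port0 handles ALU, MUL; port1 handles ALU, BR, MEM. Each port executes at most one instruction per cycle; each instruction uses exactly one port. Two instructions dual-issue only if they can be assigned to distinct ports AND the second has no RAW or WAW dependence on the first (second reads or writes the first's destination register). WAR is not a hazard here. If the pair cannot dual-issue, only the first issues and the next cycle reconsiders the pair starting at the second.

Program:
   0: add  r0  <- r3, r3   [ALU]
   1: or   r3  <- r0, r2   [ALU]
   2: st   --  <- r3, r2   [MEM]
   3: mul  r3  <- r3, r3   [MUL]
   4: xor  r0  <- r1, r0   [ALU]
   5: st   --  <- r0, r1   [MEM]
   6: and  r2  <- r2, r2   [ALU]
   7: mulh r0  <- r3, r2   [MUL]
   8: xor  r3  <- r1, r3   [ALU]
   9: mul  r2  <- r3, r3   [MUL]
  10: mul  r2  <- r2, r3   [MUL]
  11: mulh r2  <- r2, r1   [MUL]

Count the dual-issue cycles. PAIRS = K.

PAIRS = 3

t=0 i0:add.ALU ; RAW r0
t=1 i1:or.ALU ; RAW r3
t=2 i2&i3:st.MEM/mul.MUL ; 2-wide
t=3 i4:xor.ALU ; RAW r0
t=4 i5&i6:st.MEM/and.ALU ; 2-wide
t=5 i7&i8:mulh.MUL/xor.ALU ; 2-wide
t=6 i9:mul.MUL ; no-port MUL/MUL
t=7 i10:mul.MUL ; no-port MUL/MUL
t=8 i11:mulh.MUL ; tail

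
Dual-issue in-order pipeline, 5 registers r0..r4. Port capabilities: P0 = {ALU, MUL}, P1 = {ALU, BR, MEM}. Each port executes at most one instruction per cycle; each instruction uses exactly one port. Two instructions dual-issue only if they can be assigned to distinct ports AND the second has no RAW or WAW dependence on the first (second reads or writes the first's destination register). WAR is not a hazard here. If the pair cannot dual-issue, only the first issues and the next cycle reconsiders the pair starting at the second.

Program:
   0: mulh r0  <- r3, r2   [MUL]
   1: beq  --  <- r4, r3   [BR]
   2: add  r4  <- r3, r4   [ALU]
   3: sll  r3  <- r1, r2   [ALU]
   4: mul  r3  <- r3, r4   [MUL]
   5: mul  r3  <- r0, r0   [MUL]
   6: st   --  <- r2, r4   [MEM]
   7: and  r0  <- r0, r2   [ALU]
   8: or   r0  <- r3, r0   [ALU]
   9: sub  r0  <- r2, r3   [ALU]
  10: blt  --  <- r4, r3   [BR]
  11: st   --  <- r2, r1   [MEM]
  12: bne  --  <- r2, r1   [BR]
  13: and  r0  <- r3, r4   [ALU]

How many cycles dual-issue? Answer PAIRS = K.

0. mulh.MUL/beq.BR @i0+i1  | pair
1. add.ALU/sll.ALU @i2+i3  | pair
2. mul.MUL @i4  | no-port MUL/MUL
3. mul.MUL/st.MEM @i5+i6  | pair
4. and.ALU @i7  | RAW+WAW r0
5. or.ALU @i8  | WAW r0
6. sub.ALU/blt.BR @i9+i10  | pair
7. st.MEM @i11  | no-port MEM/BR
8. bne.BR/and.ALU @i12+i13  | pair

PAIRS = 5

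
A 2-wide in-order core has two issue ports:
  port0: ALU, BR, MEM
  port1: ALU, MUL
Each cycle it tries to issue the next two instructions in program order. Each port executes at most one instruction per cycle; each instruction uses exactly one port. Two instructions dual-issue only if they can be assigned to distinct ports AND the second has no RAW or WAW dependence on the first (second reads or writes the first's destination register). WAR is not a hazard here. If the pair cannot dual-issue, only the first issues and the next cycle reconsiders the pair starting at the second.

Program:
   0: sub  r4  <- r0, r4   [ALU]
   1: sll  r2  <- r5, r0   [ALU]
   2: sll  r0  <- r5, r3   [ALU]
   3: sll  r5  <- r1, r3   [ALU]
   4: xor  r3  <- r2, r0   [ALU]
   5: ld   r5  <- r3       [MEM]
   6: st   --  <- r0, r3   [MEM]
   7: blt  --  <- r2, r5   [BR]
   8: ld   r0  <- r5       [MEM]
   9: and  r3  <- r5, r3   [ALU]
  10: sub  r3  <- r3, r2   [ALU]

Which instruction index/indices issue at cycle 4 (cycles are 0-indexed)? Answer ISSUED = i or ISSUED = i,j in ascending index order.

0. sub sll @i0,i1  | dual
1. sll sll @i2,i3  | dual
2. xor @i4  | RAW r3
3. ld @i5  | no-port MEM/MEM
4. st @i6  | no-port MEM/BR
5. blt @i7  | no-port BR/MEM
6. ld and @i8,i9  | dual
7. sub @i10  | tail

ISSUED = 6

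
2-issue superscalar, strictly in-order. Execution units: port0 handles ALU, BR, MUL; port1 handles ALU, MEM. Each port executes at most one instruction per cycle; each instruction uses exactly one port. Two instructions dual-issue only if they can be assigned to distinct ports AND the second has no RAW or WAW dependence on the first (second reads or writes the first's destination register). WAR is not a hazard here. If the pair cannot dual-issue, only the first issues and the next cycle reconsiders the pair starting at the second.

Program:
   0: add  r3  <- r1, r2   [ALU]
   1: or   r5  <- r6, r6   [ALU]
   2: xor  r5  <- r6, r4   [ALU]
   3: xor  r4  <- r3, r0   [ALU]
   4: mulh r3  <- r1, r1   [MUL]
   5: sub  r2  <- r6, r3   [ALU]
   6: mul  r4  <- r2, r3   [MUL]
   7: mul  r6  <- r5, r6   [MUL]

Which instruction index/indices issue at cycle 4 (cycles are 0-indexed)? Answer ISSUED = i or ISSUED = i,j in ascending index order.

ISSUED = 6

[0] i0&i1  add.ALU+or.ALU  -- 2-wide
[1] i2&i3  xor.ALU+xor.ALU  -- 2-wide
[2] i4  mulh.MUL  -- RAW r3
[3] i5  sub.ALU  -- RAW r2
[4] i6  mul.MUL  -- no-port MUL/MUL
[5] i7  mul.MUL  -- tail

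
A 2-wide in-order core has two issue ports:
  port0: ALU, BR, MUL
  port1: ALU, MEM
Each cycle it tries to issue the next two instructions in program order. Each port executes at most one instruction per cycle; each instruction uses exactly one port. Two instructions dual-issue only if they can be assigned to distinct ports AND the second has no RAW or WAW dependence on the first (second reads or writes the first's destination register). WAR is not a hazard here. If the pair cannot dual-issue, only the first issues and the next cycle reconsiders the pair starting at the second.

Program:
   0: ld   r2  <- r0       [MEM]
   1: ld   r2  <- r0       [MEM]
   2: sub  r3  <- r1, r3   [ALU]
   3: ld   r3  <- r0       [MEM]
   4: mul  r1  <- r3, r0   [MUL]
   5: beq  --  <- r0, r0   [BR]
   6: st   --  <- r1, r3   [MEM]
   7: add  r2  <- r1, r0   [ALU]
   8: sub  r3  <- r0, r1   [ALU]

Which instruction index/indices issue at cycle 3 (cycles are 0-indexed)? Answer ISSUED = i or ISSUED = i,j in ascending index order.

ISSUED = 4

  cy0 -> i0 (ld) no-port MEM/MEM
  cy1 -> i1+i2 (ld sub) dual
  cy2 -> i3 (ld) RAW r3
  cy3 -> i4 (mul) no-port MUL/BR
  cy4 -> i5+i6 (beq st) dual
  cy5 -> i7+i8 (add sub) dual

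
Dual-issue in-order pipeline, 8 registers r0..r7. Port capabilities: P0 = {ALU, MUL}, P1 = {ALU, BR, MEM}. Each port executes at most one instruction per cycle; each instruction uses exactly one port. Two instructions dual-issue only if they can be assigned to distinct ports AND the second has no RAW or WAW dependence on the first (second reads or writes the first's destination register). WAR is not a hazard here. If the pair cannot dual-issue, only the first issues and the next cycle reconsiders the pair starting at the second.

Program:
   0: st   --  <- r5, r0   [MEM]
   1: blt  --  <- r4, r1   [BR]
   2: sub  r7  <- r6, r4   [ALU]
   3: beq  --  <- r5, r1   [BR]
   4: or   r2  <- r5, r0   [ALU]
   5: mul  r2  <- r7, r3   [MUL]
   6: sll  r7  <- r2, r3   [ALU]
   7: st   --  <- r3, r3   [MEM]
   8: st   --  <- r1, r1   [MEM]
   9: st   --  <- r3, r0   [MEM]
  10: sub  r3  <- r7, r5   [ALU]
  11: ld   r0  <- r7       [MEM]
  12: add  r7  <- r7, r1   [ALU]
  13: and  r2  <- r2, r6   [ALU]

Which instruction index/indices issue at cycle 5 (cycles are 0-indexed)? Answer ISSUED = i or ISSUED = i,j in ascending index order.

#0 head=0: st i0 no-port MEM/BR
#1 head=1: blt sub i1,i2 dual
#2 head=3: beq or i3,i4 dual
#3 head=5: mul i5 RAW r2
#4 head=6: sll st i6,i7 dual
#5 head=8: st i8 no-port MEM/MEM
#6 head=9: st sub i9,i10 dual
#7 head=11: ld add i11,i12 dual
#8 head=13: and i13 tail

ISSUED = 8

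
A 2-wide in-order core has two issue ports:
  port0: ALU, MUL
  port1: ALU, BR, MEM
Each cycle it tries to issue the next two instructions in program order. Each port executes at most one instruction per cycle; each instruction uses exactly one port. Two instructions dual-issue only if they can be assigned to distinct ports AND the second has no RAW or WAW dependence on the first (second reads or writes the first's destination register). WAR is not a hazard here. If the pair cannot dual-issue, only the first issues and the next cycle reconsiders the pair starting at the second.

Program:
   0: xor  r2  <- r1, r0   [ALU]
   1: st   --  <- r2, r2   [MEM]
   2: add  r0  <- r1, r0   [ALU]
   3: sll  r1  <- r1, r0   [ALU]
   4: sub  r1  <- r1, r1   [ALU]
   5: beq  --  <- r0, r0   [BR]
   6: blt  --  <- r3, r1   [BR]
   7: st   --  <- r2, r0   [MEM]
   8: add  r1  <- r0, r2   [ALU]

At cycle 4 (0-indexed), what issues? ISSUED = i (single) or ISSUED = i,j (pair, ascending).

  cy0 -> i0 (xor.ALU) RAW r2
  cy1 -> i1+i2 (st.MEM;add.ALU) pair
  cy2 -> i3 (sll.ALU) RAW+WAW r1
  cy3 -> i4+i5 (sub.ALU;beq.BR) pair
  cy4 -> i6 (blt.BR) no-port BR/MEM
  cy5 -> i7+i8 (st.MEM;add.ALU) pair

ISSUED = 6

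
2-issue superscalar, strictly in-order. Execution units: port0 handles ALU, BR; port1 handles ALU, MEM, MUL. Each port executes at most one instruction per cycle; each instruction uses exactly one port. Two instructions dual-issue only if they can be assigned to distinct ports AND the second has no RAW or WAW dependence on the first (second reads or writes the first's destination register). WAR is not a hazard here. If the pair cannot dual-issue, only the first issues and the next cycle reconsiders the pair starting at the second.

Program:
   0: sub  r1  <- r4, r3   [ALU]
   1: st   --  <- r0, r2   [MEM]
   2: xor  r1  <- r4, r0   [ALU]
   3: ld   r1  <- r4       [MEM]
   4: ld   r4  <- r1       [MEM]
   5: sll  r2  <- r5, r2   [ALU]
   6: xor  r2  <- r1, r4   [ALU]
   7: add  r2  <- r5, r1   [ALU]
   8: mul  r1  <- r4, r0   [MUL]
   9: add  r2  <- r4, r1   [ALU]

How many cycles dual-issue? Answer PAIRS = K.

c0: i0+i1 sub.ALU/st.MEM  dual
c1: i2 xor.ALU  WAW r1
c2: i3 ld.MEM  no-port MEM/MEM
c3: i4+i5 ld.MEM/sll.ALU  dual
c4: i6 xor.ALU  WAW r2
c5: i7+i8 add.ALU/mul.MUL  dual
c6: i9 add.ALU  tail

PAIRS = 3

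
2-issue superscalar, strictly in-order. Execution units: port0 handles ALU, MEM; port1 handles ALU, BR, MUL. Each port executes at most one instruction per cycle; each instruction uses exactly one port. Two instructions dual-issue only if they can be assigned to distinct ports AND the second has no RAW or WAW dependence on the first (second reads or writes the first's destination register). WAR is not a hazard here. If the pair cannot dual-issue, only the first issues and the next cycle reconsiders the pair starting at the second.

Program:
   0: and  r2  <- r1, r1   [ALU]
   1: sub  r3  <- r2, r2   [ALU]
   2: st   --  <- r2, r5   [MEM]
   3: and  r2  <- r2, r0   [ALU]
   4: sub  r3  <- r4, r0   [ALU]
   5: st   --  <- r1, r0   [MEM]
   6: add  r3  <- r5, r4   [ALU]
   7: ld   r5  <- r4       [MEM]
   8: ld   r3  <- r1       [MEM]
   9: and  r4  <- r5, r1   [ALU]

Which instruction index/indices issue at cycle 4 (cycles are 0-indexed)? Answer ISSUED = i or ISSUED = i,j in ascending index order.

ISSUED = 7

0. and @i0  | RAW r2
1. sub+st @i1&i2  | dual
2. and+sub @i3&i4  | dual
3. st+add @i5&i6  | dual
4. ld @i7  | no-port MEM/MEM
5. ld+and @i8&i9  | dual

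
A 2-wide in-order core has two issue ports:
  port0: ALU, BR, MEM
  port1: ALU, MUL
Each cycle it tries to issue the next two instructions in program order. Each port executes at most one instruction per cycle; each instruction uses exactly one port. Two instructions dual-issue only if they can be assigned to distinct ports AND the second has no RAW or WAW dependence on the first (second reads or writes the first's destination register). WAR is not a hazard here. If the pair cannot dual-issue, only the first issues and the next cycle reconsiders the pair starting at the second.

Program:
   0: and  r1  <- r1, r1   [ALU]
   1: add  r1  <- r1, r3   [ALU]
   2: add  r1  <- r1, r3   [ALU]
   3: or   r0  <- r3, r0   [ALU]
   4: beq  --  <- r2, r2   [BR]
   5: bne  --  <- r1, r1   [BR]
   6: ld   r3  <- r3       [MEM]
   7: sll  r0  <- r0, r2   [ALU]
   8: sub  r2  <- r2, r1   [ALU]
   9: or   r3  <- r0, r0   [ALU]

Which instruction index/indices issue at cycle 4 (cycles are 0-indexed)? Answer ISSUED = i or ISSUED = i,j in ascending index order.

[0] i0  and.ALU  -- RAW+WAW r1
[1] i1  add.ALU  -- RAW+WAW r1
[2] i2&i3  add.ALU or.ALU  -- dual
[3] i4  beq.BR  -- no-port BR/BR
[4] i5  bne.BR  -- no-port BR/MEM
[5] i6&i7  ld.MEM sll.ALU  -- dual
[6] i8&i9  sub.ALU or.ALU  -- dual

ISSUED = 5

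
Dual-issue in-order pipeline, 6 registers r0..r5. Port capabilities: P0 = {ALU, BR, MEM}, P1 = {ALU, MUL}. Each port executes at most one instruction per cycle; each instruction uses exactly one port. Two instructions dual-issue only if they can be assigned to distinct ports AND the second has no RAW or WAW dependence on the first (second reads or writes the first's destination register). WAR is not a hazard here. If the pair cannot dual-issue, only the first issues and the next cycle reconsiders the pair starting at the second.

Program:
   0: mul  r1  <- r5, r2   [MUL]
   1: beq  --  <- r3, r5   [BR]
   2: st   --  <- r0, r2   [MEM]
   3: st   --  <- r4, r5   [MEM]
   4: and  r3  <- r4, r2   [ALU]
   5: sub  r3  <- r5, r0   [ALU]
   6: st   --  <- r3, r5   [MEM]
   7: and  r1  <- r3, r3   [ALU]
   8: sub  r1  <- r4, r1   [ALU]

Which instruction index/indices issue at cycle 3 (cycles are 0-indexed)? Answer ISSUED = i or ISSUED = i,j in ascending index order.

  cy0 -> i0,i1 (mul.MUL;beq.BR) pair
  cy1 -> i2 (st.MEM) no-port MEM/MEM
  cy2 -> i3,i4 (st.MEM;and.ALU) pair
  cy3 -> i5 (sub.ALU) RAW r3
  cy4 -> i6,i7 (st.MEM;and.ALU) pair
  cy5 -> i8 (sub.ALU) tail

ISSUED = 5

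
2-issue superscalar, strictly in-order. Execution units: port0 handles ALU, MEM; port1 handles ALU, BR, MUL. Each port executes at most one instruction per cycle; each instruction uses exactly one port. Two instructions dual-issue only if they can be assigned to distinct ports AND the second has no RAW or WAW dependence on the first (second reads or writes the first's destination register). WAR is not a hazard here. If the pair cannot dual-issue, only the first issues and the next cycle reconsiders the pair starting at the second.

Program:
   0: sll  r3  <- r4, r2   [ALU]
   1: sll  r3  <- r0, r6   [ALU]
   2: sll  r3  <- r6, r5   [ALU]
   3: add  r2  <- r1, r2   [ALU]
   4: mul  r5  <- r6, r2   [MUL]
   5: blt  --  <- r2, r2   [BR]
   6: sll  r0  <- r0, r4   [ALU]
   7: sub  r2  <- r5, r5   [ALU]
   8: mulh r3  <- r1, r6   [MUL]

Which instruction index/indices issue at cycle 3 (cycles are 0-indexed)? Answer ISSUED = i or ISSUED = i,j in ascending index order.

[0] i0  sll  -- WAW r3
[1] i1  sll  -- WAW r3
[2] i2,i3  sll/add  -- pair
[3] i4  mul  -- no-port MUL/BR
[4] i5,i6  blt/sll  -- pair
[5] i7,i8  sub/mulh  -- pair

ISSUED = 4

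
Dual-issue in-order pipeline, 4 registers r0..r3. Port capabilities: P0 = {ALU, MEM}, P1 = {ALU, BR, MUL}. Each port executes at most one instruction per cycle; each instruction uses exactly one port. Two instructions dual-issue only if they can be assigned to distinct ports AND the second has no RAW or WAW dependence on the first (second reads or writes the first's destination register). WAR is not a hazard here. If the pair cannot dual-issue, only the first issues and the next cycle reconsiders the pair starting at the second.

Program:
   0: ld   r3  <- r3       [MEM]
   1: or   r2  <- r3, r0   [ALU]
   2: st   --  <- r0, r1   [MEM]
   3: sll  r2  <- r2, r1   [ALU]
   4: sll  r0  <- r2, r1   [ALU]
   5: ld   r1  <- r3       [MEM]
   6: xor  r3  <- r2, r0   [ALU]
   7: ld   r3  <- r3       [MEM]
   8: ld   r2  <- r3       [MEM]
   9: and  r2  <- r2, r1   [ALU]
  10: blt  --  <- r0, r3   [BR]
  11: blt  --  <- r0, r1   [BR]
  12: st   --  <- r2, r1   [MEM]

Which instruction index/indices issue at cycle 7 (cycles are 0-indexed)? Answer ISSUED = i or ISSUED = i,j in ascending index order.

ISSUED = 9,10

  cy0 -> i0 (ld.MEM) RAW r3
  cy1 -> i1+i2 (or.ALU st.MEM) 2-wide
  cy2 -> i3 (sll.ALU) RAW r2
  cy3 -> i4+i5 (sll.ALU ld.MEM) 2-wide
  cy4 -> i6 (xor.ALU) RAW+WAW r3
  cy5 -> i7 (ld.MEM) no-port MEM/MEM
  cy6 -> i8 (ld.MEM) RAW+WAW r2
  cy7 -> i9+i10 (and.ALU blt.BR) 2-wide
  cy8 -> i11+i12 (blt.BR st.MEM) 2-wide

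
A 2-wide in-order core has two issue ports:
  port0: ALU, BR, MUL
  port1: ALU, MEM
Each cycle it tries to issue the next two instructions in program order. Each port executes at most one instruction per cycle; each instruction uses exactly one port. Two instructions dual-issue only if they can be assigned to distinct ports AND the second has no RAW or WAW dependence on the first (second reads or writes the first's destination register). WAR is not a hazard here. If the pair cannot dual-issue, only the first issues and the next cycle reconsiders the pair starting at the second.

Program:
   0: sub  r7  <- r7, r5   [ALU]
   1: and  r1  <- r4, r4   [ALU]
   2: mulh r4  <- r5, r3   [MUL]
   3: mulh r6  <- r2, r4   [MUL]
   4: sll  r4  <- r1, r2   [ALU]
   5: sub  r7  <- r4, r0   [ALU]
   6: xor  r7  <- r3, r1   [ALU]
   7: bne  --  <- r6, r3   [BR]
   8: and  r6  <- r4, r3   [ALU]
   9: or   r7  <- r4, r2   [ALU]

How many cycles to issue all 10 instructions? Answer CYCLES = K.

CYCLES = 6

t=0 i0/i1:sub.ALU;and.ALU ; dual
t=1 i2:mulh.MUL ; no-port MUL/MUL
t=2 i3/i4:mulh.MUL;sll.ALU ; dual
t=3 i5:sub.ALU ; WAW r7
t=4 i6/i7:xor.ALU;bne.BR ; dual
t=5 i8/i9:and.ALU;or.ALU ; dual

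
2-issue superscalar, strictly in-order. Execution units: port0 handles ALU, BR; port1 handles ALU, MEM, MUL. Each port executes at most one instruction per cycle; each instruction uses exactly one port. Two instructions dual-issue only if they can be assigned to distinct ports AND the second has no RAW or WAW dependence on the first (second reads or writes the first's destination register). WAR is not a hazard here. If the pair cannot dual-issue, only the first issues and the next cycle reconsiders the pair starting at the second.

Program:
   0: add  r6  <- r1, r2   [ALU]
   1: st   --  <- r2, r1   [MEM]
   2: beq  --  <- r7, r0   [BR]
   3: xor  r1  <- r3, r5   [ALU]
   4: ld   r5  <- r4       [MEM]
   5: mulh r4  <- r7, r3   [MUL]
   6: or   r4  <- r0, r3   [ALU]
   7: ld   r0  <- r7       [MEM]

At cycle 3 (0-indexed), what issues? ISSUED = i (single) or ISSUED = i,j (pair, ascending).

#0 head=0: add.ALU;st.MEM i0+i1 pair
#1 head=2: beq.BR;xor.ALU i2+i3 pair
#2 head=4: ld.MEM i4 no-port MEM/MUL
#3 head=5: mulh.MUL i5 WAW r4
#4 head=6: or.ALU;ld.MEM i6+i7 pair

ISSUED = 5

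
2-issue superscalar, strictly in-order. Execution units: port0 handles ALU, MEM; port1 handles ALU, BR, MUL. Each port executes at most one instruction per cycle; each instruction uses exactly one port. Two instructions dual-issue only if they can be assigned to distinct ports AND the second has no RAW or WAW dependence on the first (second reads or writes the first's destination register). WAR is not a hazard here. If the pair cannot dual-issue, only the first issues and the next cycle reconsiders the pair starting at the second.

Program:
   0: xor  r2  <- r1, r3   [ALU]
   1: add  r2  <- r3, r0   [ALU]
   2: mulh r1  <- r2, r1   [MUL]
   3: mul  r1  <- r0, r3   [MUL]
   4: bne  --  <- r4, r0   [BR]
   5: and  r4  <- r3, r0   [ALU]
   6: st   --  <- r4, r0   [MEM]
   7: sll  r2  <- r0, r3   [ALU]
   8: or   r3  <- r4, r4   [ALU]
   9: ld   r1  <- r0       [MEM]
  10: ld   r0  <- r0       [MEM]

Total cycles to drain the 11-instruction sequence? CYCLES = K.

CYCLES = 8

0. xor @i0  | WAW r2
1. add @i1  | RAW r2
2. mulh @i2  | no-port MUL/MUL
3. mul @i3  | no-port MUL/BR
4. bne+and @i4/i5  | dual
5. st+sll @i6/i7  | dual
6. or+ld @i8/i9  | dual
7. ld @i10  | tail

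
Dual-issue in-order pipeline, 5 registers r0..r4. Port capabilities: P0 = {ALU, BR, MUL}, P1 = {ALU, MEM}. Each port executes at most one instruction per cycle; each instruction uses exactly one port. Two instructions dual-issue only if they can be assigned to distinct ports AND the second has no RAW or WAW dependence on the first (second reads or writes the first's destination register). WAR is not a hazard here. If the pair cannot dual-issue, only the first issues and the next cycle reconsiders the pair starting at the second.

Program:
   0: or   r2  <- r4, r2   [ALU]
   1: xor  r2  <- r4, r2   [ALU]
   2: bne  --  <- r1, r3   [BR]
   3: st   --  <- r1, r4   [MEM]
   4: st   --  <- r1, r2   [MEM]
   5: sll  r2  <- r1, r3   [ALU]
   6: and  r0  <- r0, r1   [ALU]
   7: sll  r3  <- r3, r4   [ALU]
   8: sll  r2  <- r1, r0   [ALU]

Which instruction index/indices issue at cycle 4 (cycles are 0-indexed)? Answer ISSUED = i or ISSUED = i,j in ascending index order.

ISSUED = 6,7

  cy0 -> i0 (or) RAW+WAW r2
  cy1 -> i1+i2 (xor bne) dual
  cy2 -> i3 (st) no-port MEM/MEM
  cy3 -> i4+i5 (st sll) dual
  cy4 -> i6+i7 (and sll) dual
  cy5 -> i8 (sll) tail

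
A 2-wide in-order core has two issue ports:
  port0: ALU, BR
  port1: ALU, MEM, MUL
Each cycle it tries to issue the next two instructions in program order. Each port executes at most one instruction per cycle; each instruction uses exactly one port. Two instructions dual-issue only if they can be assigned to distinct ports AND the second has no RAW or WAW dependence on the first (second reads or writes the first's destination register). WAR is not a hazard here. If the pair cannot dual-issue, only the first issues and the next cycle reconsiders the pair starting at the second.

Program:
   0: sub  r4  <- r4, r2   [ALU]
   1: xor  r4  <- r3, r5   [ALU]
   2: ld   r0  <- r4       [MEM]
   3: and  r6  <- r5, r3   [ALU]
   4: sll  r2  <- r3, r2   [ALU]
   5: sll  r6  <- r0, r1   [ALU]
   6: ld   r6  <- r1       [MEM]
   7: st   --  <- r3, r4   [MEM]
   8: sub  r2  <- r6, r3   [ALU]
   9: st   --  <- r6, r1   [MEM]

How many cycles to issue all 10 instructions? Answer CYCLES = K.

c0: i0 sub  WAW r4
c1: i1 xor  RAW r4
c2: i2/i3 ld+and  pair
c3: i4/i5 sll+sll  pair
c4: i6 ld  no-port MEM/MEM
c5: i7/i8 st+sub  pair
c6: i9 st  tail

CYCLES = 7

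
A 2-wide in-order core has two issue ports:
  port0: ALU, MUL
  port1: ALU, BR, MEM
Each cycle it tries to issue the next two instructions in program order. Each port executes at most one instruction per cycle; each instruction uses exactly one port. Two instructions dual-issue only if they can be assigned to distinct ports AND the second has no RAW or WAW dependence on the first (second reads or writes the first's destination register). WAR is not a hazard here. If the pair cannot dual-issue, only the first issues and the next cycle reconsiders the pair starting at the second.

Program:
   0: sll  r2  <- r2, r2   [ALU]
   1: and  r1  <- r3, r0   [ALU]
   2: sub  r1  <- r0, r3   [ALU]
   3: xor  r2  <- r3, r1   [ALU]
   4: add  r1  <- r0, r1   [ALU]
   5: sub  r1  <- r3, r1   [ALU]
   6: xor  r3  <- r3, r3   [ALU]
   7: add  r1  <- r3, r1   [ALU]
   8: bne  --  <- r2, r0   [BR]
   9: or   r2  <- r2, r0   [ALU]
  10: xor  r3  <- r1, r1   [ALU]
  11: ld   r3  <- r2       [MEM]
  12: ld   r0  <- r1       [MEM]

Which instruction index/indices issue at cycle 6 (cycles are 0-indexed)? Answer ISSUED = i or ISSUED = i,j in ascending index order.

0. sll.ALU/and.ALU @i0+i1  | pair
1. sub.ALU @i2  | RAW r1
2. xor.ALU/add.ALU @i3+i4  | pair
3. sub.ALU/xor.ALU @i5+i6  | pair
4. add.ALU/bne.BR @i7+i8  | pair
5. or.ALU/xor.ALU @i9+i10  | pair
6. ld.MEM @i11  | no-port MEM/MEM
7. ld.MEM @i12  | tail

ISSUED = 11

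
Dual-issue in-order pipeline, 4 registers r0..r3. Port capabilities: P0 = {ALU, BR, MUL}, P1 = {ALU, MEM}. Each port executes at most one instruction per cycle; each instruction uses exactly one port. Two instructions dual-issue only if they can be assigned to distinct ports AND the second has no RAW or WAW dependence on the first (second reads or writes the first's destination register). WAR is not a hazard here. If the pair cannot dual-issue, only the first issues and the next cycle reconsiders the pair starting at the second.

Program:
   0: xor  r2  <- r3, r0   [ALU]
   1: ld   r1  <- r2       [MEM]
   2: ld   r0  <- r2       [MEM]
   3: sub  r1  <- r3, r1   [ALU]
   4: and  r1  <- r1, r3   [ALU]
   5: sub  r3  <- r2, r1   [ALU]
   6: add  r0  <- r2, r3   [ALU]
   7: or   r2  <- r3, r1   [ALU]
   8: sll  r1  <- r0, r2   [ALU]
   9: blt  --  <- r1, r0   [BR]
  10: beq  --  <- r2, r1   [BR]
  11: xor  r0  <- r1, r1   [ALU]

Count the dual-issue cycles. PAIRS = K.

  cy0 -> i0 (xor.ALU) RAW r2
  cy1 -> i1 (ld.MEM) no-port MEM/MEM
  cy2 -> i2&i3 (ld.MEM sub.ALU) pair
  cy3 -> i4 (and.ALU) RAW r1
  cy4 -> i5 (sub.ALU) RAW r3
  cy5 -> i6&i7 (add.ALU or.ALU) pair
  cy6 -> i8 (sll.ALU) RAW r1
  cy7 -> i9 (blt.BR) no-port BR/BR
  cy8 -> i10&i11 (beq.BR xor.ALU) pair

PAIRS = 3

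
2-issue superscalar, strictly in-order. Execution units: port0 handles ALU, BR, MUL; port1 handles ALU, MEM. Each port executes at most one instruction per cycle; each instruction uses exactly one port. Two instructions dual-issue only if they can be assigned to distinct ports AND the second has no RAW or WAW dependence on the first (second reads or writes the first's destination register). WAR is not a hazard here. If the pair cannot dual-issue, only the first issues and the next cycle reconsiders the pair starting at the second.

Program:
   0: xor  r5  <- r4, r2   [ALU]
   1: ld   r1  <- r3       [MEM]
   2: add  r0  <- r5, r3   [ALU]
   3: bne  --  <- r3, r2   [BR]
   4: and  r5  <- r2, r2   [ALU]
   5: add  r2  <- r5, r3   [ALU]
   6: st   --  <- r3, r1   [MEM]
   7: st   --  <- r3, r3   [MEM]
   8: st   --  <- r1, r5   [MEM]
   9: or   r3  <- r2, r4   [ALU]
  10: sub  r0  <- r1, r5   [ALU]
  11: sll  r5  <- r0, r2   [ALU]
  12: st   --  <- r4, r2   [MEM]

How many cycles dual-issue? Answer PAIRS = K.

PAIRS = 5

0. xor+ld @i0&i1  | 2-wide
1. add+bne @i2&i3  | 2-wide
2. and @i4  | RAW r5
3. add+st @i5&i6  | 2-wide
4. st @i7  | no-port MEM/MEM
5. st+or @i8&i9  | 2-wide
6. sub @i10  | RAW r0
7. sll+st @i11&i12  | 2-wide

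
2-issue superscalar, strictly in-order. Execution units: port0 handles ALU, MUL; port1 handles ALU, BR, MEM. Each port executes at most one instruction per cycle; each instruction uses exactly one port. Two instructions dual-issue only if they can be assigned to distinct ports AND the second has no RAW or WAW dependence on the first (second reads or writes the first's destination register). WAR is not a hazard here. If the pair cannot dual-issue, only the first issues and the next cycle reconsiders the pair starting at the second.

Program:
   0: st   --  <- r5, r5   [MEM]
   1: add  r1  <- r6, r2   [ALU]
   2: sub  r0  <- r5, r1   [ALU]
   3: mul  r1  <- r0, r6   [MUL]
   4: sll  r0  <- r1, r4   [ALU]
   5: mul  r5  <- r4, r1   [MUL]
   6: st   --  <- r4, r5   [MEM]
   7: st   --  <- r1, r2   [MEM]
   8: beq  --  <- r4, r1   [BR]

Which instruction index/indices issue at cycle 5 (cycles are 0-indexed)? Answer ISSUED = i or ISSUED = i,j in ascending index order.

[0] i0/i1  st.MEM add.ALU  -- 2-wide
[1] i2  sub.ALU  -- RAW r0
[2] i3  mul.MUL  -- RAW r1
[3] i4/i5  sll.ALU mul.MUL  -- 2-wide
[4] i6  st.MEM  -- no-port MEM/MEM
[5] i7  st.MEM  -- no-port MEM/BR
[6] i8  beq.BR  -- tail

ISSUED = 7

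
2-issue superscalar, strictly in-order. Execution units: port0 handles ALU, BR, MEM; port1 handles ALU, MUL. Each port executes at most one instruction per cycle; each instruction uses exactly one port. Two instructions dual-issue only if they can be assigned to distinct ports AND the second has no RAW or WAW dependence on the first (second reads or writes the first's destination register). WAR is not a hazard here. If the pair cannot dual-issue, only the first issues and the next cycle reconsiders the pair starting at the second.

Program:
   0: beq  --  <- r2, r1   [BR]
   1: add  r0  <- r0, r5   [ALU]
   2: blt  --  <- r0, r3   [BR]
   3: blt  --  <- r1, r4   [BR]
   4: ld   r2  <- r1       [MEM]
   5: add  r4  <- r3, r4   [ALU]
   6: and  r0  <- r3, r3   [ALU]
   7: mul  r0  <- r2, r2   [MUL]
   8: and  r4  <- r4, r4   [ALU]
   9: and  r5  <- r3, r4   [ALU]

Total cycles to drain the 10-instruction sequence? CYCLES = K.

  cy0 -> i0&i1 (beq;add) 2-wide
  cy1 -> i2 (blt) no-port BR/BR
  cy2 -> i3 (blt) no-port BR/MEM
  cy3 -> i4&i5 (ld;add) 2-wide
  cy4 -> i6 (and) WAW r0
  cy5 -> i7&i8 (mul;and) 2-wide
  cy6 -> i9 (and) tail

CYCLES = 7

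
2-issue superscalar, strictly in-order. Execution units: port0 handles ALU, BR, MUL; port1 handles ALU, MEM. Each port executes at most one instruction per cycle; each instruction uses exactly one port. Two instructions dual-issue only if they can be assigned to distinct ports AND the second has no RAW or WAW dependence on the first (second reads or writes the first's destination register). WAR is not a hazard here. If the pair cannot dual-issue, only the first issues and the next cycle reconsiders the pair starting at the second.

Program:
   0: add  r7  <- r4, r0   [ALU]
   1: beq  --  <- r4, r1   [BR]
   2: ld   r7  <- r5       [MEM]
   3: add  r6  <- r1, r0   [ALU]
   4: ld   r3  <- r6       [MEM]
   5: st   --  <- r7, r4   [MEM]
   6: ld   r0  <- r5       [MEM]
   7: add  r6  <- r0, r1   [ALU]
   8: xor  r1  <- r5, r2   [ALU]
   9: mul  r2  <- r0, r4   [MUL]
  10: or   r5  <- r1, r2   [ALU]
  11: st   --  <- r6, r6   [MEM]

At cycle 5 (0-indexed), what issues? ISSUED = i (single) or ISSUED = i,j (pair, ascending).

  cy0 -> i0/i1 (add beq) pair
  cy1 -> i2/i3 (ld add) pair
  cy2 -> i4 (ld) no-port MEM/MEM
  cy3 -> i5 (st) no-port MEM/MEM
  cy4 -> i6 (ld) RAW r0
  cy5 -> i7/i8 (add xor) pair
  cy6 -> i9 (mul) RAW r2
  cy7 -> i10/i11 (or st) pair

ISSUED = 7,8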